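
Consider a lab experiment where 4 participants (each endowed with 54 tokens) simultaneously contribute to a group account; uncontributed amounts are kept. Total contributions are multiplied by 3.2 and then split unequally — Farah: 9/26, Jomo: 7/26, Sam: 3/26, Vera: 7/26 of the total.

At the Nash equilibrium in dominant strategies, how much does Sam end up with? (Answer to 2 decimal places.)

Player j's private return per contributed unit is 3.2 × (j's share). Contributing is weakly dominant for j when that share is at least 1/3.2 = 0.3125, and contributing 0 is dominant otherwise.
Farah alone (share 9/26) is above the threshold, contributing 54; the remaining 3 contribute 0. Total contributed: 54.
Sam keeps 54 and receives 3.2 × 54 × 3/26 = 19.94 from the group account, for a payoff of 73.94.

73.94 tokens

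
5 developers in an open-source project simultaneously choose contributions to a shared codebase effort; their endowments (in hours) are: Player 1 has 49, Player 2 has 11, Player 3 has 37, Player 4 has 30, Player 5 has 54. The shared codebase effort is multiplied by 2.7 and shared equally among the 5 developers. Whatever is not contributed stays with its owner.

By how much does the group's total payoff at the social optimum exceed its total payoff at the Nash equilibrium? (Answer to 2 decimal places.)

307.70 hours

The private return per contributed unit is 2.7/5 = 0.5400 < 1 for every player regardless of endowment, so the Nash equilibrium is zero contribution and the group total is Σ E_j = 49 + 11 + 37 + 30 + 54 = 181.
Each contributed unit returns 2.700 to the group, so the social optimum is full contribution by everyone: group total = 2.700 × 181 = 488.70.
Efficiency loss = (2.700 − 1) × 181 = 307.70.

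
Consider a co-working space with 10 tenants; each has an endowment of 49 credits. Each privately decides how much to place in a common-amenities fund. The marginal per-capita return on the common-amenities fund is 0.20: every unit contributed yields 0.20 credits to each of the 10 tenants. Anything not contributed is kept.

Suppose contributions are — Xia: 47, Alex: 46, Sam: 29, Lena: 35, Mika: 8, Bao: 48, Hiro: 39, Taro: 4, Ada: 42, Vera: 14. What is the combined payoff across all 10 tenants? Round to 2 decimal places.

Total contributed: 47 + 46 + 29 + 35 + 8 + 48 + 39 + 4 + 42 + 14 = 312; total kept: 10 × 49 − 312 = 178.
The common-amenities fund pays out 0.20 × 10 × 312 = 624.00 in aggregate.
Group total = 178 + 624.00 = 802.00.

802.00 credits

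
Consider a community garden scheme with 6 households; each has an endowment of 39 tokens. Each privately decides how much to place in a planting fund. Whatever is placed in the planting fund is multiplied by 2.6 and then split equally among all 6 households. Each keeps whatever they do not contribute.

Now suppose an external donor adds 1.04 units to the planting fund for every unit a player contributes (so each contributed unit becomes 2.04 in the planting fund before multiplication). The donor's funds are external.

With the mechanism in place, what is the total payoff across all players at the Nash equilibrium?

With the mechanism, a contributed unit returns 2.6 × 2.04 / 6 = 0.8840 per unit of net cost — still below 1 — so contributing 0 remains dominant for every player.
At the Nash equilibrium no one contributes; group total payoff = 6 × 39 = 234.

234.00 tokens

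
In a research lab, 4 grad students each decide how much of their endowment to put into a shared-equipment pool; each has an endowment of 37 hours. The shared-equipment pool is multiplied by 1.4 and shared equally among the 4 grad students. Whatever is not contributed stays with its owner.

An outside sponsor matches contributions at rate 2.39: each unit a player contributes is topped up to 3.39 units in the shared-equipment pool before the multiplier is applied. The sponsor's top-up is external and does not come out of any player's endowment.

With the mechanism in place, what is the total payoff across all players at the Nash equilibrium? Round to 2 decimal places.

With the mechanism, a contributed unit returns 1.4 × 3.39 / 4 = 1.1865 per unit of net cost to the contributor — now above 1 — so contributing fully is weakly dominant for every player.
So the Nash equilibrium is full contribution by all 4; the group earns 1.4 × 3.39 × 148 = 702.41.

702.41 hours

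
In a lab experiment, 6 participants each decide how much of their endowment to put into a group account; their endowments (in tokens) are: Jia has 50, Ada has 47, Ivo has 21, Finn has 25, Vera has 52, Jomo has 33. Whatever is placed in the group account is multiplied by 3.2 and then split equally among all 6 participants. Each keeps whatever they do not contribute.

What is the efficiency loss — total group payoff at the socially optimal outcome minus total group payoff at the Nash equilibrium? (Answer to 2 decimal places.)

The private return per contributed unit is 3.2/6 = 0.5333 < 1 for every player regardless of endowment, so the Nash equilibrium is zero contribution and the group total is Σ E_j = 50 + 47 + 21 + 25 + 52 + 33 = 228.
Each contributed unit returns 3.200 to the group, so the social optimum is full contribution by everyone: group total = 3.200 × 228 = 729.60.
Efficiency loss = (3.200 − 1) × 228 = 501.60.

501.60 tokens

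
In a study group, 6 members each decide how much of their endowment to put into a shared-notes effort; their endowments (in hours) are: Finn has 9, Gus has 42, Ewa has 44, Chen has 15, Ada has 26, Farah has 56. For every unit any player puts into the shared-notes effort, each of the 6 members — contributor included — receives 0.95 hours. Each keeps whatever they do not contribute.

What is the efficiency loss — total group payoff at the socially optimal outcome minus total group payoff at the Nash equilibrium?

The private return per contributed unit is 0.95 < 1 for everyone, so the Nash equilibrium is zero contribution and the group total is Σ E_j = 9 + 42 + 44 + 15 + 26 + 56 = 192.
Each contributed unit returns 5.700 to the group, so the social optimum is full contribution by everyone: group total = 5.700 × 192 = 1094.40.
Efficiency loss = (5.700 − 1) × 192 = 902.40.

902.40 hours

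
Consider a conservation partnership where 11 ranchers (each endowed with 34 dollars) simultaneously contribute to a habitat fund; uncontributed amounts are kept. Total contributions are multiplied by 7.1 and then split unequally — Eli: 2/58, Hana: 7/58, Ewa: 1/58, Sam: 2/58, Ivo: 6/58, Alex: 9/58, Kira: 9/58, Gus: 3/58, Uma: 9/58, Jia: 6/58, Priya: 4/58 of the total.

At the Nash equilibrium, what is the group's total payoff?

Each unit j contributes comes back to j as 7.1 × (j's share), so j prefers to contribute only if that share exceeds 1/7.1 = 0.1408; otherwise keeping the unit dominates.
Alex, Kira and Uma clear that bar, contributing 34 each; the remaining 8 contribute 0. Total contributed: 102.
The habitat fund pays out 7.1 × 102 = 724.20 in total (split across the unequal shares, but the aggregate is all that matters for the group sum).
The 8 free-riders keep 34 each, adding 272. Group total = 272 + 724.20 = 996.20.

996.20 dollars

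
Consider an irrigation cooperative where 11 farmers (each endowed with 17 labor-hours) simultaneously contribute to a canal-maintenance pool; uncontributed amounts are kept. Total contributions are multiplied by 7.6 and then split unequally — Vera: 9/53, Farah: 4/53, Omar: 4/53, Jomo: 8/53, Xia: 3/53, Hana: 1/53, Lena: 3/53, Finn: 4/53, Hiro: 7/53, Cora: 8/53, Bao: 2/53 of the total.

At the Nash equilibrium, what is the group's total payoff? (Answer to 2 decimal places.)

For player j, contributing a unit is worthwhile iff 7.6 × (j's share) ≥ 1, i.e. iff j's share is at least 0.1316.
Vera, Jomo, Hiro and Cora are above the threshold, contributing 17 each; the remaining 7 contribute 0. Total contributed: 68.
The canal-maintenance pool pays out 7.6 × 68 = 516.80 in total (split across the unequal shares, but the aggregate is all that matters for the group sum).
The 7 free-riders keep 17 each, adding 119. Group total = 119 + 516.80 = 635.80.

635.80 labor-hours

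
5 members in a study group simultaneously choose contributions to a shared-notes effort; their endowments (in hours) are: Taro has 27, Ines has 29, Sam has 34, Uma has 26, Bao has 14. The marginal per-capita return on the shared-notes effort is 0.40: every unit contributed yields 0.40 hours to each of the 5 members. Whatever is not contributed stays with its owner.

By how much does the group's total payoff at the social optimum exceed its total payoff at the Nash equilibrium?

The private return per contributed unit is 0.40 < 1 for everyone, so the Nash equilibrium is zero contribution and the group total is Σ E_j = 27 + 29 + 34 + 26 + 14 = 130.
Each contributed unit returns 2.000 to the group, so the social optimum is full contribution by everyone: group total = 2.000 × 130 = 260.00.
Efficiency loss = (2.000 − 1) × 130 = 130.00.

130.00 hours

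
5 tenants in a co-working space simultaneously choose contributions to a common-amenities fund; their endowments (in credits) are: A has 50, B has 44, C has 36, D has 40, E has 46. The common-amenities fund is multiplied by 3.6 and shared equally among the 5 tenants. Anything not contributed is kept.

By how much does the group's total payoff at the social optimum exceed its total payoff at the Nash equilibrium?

561.60 credits

The private return per contributed unit is 3.6/5 = 0.7200 < 1 for every player regardless of endowment, so the Nash equilibrium is zero contribution and the group total is Σ E_j = 50 + 44 + 36 + 40 + 46 = 216.
Each contributed unit returns 3.600 to the group, so the social optimum is full contribution by everyone: group total = 3.600 × 216 = 777.60.
Efficiency loss = (3.600 − 1) × 216 = 561.60.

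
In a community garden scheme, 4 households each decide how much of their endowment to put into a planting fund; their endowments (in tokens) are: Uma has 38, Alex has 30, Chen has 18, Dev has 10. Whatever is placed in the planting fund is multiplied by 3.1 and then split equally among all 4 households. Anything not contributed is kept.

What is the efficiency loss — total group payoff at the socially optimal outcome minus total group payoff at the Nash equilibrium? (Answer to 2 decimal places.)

The private return per contributed unit is 3.1/4 = 0.7750 < 1 for every player regardless of endowment, so the Nash equilibrium is zero contribution and the group total is Σ E_j = 38 + 30 + 18 + 10 = 96.
Each contributed unit returns 3.100 to the group, so the social optimum is full contribution by everyone: group total = 3.100 × 96 = 297.60.
Efficiency loss = (3.100 − 1) × 96 = 201.60.

201.60 tokens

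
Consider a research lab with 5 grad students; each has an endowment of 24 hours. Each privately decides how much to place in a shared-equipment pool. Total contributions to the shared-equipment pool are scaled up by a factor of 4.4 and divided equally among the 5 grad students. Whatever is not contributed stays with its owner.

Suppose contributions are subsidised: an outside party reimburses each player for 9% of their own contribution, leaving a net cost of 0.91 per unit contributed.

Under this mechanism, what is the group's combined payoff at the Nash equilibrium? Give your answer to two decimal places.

With the mechanism, a contributed unit returns (4.4/5) / 0.91 = 0.9670 per unit of net cost — still below 1 — so contributing 0 remains dominant for every player.
Everyone keeps their endowment and the group total is 5 × 24 = 120.

120.00 hours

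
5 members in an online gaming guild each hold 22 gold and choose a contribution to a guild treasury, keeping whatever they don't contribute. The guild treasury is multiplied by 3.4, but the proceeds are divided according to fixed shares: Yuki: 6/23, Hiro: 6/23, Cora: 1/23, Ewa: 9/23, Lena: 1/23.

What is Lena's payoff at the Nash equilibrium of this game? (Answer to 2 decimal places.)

25.25 gold

Player j's private return per contributed unit is 3.4 × (j's share). Contributing is weakly dominant for j when that share is at least 1/3.4 = 0.2941, and contributing 0 is dominant otherwise.
Ewa alone (share 9/23) is above the threshold, contributing 22; the remaining 4 contribute 0. Total contributed: 22.
Lena keeps 22 and receives 3.4 × 22 × 1/23 = 3.25 from the guild treasury, for a payoff of 25.25.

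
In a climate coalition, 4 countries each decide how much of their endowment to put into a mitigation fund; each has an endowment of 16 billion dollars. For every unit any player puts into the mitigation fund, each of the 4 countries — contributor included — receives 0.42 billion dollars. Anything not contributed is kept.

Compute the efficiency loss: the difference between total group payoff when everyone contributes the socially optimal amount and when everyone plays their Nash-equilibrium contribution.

The private return per contributed unit is 0.42 < 1, so contributing 0 is dominant for every player. At the Nash equilibrium everyone keeps their 16, and the group total is 4 × 16 = 64.
Each contributed unit returns 1.680 to the group as a whole (0.42 to each of 4 players), which exceeds 1, so the social optimum is full contribution: group total = 1.680 × 64 = 107.52.
Efficiency loss = 107.52 − 64 = 43.52.

43.52 billion dollars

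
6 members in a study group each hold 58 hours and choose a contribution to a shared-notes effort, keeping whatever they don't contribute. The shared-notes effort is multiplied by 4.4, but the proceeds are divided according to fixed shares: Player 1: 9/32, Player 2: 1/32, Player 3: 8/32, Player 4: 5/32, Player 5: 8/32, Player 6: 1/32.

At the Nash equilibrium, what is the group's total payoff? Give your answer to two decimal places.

Each unit j contributes comes back to j as 4.4 × (j's share), so j prefers to contribute only if that share exceeds 1/4.4 = 0.2273; otherwise keeping the unit dominates.
The shares above 0.2273 belong to Player 1, Player 3 and Player 5, contributing 58 each; the remaining 3 contribute 0. Total contributed: 174.
The shared-notes effort pays out 4.4 × 174 = 765.60 in total (split across the unequal shares, but the aggregate is all that matters for the group sum).
The 3 free-riders keep 58 each, adding 174. Group total = 174 + 765.60 = 939.60.

939.60 hours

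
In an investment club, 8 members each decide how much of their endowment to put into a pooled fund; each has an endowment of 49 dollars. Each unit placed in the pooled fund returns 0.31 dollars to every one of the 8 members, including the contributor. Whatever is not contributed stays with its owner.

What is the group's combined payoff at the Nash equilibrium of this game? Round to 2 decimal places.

The private return per contributed unit is 0.31 < 1, so contributing 0 is dominant for every player. At the Nash equilibrium everyone keeps their 49, and the group total is 8 × 49 = 392.

392.00 dollars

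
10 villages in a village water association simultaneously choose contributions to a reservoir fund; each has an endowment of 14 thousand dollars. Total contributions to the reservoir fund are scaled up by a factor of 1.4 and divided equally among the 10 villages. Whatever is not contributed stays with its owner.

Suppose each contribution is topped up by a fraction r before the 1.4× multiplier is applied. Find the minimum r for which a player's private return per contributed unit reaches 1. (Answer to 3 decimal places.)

6.143

With matching at rate r, one contributed unit becomes (1 + r) in the reservoir fund and returns 1.4 × (1 + r) / 10 to the contributor.
Setting this equal to 1: 1 + r = 10/1.4 = 7.1429.
So the minimum matching rate is r = 7.1429 − 1 = 6.143.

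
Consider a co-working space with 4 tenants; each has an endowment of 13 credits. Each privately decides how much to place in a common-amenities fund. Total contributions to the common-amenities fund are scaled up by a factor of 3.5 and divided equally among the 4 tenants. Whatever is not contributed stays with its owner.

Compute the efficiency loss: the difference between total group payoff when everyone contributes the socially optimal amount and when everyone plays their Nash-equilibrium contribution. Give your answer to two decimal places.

130.00 credits

Each contributed unit returns 3.5/4 = 0.8750 to its contributor — below 1 — so contributing 0 is dominant for every player. At the Nash equilibrium everyone keeps their 13, and the group total is 4 × 13 = 52.
Each contributed unit returns 3.500 to the group as a whole (0.8750 to each of 4 players), which exceeds 1, so the social optimum is full contribution: group total = 3.500 × 52 = 182.00.
Efficiency loss = 182.00 − 52 = 130.00.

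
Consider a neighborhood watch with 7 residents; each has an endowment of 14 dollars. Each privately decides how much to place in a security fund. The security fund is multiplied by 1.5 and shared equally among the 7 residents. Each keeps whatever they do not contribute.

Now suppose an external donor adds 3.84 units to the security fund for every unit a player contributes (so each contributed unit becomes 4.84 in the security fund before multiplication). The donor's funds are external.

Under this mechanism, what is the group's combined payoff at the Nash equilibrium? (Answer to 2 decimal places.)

The effective private return per unit is now 1.5 × 4.84 / 7 = 1.0371 > 1, so every player's dominant strategy flips to full contribution.
At the Nash equilibrium everyone contributes 14. Group total payoff = 1.5 × 4.84 × 98 = 711.48.

711.48 dollars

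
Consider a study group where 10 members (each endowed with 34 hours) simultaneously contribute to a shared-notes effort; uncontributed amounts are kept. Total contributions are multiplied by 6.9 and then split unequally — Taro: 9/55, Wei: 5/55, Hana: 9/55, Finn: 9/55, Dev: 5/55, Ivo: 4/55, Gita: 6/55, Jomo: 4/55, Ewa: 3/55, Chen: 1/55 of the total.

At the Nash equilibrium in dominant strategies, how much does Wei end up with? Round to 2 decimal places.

Player j's private return per contributed unit is 6.9 × (j's share). Contributing is weakly dominant for j when that share is at least 1/6.9 = 0.1449, and contributing 0 is dominant otherwise.
Taro, Hana and Finn are above the threshold, contributing 34 each; the remaining 7 contribute 0. Total contributed: 102.
Wei keeps 34 and receives 6.9 × 102 × 5/55 = 63.98 from the shared-notes effort, for a payoff of 97.98.

97.98 hours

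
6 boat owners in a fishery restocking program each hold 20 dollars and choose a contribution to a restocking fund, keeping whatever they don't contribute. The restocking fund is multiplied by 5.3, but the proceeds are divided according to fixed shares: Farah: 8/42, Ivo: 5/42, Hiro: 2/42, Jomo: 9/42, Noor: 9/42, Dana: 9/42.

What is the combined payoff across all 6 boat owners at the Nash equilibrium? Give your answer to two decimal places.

Player j's private return per contributed unit is 5.3 × (j's share). Contributing is weakly dominant for j when that share is at least 1/5.3 = 0.1887, and contributing 0 is dominant otherwise.
Farah, Jomo, Noor and Dana clear that bar, contributing 20 each; the remaining 2 contribute 0. Total contributed: 80.
The restocking fund pays out 5.3 × 80 = 424.00 in total (split across the unequal shares, but the aggregate is all that matters for the group sum).
The 2 free-riders keep 20 each, adding 40. Group total = 40 + 424.00 = 464.00.

464.00 dollars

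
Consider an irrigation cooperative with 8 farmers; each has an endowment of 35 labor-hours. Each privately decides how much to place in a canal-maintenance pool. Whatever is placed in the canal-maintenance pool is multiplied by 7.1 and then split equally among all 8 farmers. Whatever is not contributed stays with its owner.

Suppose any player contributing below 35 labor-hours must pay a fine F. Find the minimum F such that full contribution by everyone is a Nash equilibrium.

Given the others contribute fully, the best deviation is to contribute 0 (any partial contribution still incurs the fine and gives up units whose private return 0.8875 is below 1).
Deviating from 35 to 0 saves 35 labor-hours but forfeits the deviator's share of the drop in the canal-maintenance pool: 7.1/8 × 35 = 31.06.
So the deviation gain is 35 − 31.06 = 3.94, and the fine must be at least 3.94 labor-hours to wipe it out.

3.94 labor-hours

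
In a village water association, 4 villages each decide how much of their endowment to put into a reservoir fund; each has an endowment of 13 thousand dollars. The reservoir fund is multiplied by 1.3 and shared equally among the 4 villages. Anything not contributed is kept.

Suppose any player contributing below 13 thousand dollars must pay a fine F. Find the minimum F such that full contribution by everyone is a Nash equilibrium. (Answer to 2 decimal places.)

8.78 thousand dollars

Given the others contribute fully, the best deviation is to contribute 0 (any partial contribution still incurs the fine and gives up units whose private return 0.3250 is below 1).
Deviating from 13 to 0 saves 13 thousand dollars but forfeits the deviator's share of the drop in the reservoir fund: 1.3/4 × 13 = 4.22.
So the deviation gain is 13 − 4.22 = 8.78, and the fine must be at least 8.78 thousand dollars to wipe it out.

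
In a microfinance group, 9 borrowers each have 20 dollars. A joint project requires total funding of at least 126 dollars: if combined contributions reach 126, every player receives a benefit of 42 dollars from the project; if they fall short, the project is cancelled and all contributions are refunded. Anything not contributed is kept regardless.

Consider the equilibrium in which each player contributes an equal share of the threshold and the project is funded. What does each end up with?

Equal share of the threshold: 126/9 = 14.
At this profile no one gains by cutting their contribution: any cut drops the total below 126, the project is cancelled, contributions are refunded, and the deviator ends with 20, which is less than 20 − 14 + 42 = 48. Contributing more than 14 just wastes the excess. So contributing exactly 14 is a best response.
Each player's payoff: 20 − 14 + 42 = 48.

48 dollars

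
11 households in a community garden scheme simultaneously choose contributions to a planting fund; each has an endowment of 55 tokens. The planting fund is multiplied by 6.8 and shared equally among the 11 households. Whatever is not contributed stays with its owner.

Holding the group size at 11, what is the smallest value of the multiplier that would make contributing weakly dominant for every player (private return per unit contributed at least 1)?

11

A contributed unit returns (multiplier)/11 to its contributor.
This reaches 1 exactly when the multiplier is 11.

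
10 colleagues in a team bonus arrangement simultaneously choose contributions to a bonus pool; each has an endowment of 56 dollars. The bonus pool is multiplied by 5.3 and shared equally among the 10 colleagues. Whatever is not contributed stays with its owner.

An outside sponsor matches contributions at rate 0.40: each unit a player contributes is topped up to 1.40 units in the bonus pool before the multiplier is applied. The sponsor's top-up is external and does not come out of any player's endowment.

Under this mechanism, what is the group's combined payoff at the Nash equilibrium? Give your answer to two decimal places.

With the mechanism, a contributed unit returns 5.3 × 1.40 / 10 = 0.7420 per unit of net cost — still below 1 — so contributing 0 remains dominant for every player.
At the Nash equilibrium no one contributes; group total payoff = 10 × 56 = 560.

560.00 dollars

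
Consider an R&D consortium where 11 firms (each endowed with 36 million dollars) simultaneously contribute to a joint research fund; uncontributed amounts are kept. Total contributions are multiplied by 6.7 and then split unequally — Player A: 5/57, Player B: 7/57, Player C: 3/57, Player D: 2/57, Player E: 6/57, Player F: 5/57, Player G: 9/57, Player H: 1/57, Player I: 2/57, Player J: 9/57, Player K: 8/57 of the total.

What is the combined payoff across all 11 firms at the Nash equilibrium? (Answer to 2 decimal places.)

806.40 million dollars

A player with share s gets back 6.7·s per unit contributed, so full contribution is dominant for anyone with s > 1/6.7 = 0.1493 and zero contribution is dominant for anyone below.
The shares above 0.1493 belong to Player G and Player J, contributing 36 each; the remaining 9 contribute 0. Total contributed: 72.
The joint research fund pays out 6.7 × 72 = 482.40 in total (split across the unequal shares, but the aggregate is all that matters for the group sum).
The 9 free-riders keep 36 each, adding 324. Group total = 324 + 482.40 = 806.40.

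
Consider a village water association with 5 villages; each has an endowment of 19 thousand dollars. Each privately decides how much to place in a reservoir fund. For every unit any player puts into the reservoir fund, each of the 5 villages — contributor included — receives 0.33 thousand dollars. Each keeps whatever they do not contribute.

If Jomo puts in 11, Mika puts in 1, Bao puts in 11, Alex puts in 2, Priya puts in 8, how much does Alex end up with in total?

Total contributed: 11 + 1 + 11 + 2 + 8 = 33.
Each receives 0.33 × 33 = 10.89 from the reservoir fund.
Alex keeps 19 − 2 = 17, so Alex's payoff is 17 + 10.89 = 27.89.

27.89 thousand dollars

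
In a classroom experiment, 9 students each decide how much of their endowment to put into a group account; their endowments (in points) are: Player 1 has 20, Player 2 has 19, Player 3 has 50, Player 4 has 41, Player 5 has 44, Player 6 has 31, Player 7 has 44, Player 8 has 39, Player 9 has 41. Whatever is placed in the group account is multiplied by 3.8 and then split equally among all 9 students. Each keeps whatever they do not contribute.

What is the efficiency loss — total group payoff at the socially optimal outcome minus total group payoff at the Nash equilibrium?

The private return per contributed unit is 3.8/9 = 0.4222 < 1 for every player regardless of endowment, so the Nash equilibrium is zero contribution and the group total is Σ E_j = 20 + 19 + 50 + 41 + 44 + 31 + 44 + 39 + 41 = 329.
Each contributed unit returns 3.800 to the group, so the social optimum is full contribution by everyone: group total = 3.800 × 329 = 1250.20.
Efficiency loss = (3.800 − 1) × 329 = 921.20.

921.20 points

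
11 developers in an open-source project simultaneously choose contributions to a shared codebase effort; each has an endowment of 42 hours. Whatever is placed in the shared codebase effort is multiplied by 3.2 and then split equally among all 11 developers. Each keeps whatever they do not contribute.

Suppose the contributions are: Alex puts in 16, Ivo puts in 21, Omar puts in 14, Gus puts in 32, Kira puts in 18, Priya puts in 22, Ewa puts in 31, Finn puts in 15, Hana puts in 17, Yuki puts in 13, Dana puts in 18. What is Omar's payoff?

91.13 hours

Total contributed: 16 + 21 + 14 + 32 + 18 + 22 + 31 + 15 + 17 + 13 + 18 = 217.
Each receives 3.2 × 217 / 11 = 63.13 from the shared codebase effort.
Omar keeps 42 − 14 = 28, so Omar's payoff is 28 + 63.13 = 91.13.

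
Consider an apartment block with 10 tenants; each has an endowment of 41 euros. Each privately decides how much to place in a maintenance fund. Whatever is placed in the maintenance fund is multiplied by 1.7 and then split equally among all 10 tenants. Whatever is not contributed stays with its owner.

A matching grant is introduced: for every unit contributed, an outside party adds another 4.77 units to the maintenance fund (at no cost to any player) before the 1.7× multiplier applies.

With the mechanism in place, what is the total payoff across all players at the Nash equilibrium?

410.00 euros

With the mechanism, a contributed unit returns 1.7 × 5.77 / 10 = 0.9809 per unit of net cost — still below 1 — so contributing 0 remains dominant for every player.
At the Nash equilibrium no one contributes; group total payoff = 10 × 41 = 410.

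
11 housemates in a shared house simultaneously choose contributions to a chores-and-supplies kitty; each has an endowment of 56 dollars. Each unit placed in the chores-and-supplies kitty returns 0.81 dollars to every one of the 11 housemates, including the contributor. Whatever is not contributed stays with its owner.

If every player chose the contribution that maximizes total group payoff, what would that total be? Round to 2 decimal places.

Each contributed unit returns 8.910 to the group as a whole (0.81 to each of 11 players), which exceeds 1, so the social optimum is full contribution: group total = 8.910 × 616 = 5488.56.

5488.56 dollars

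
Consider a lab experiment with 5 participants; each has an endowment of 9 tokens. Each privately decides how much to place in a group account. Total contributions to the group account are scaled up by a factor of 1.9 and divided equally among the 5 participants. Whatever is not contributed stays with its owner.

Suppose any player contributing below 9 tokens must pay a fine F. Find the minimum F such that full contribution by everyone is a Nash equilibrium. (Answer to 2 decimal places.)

Given the others contribute fully, the best deviation is to contribute 0 (any partial contribution still incurs the fine and gives up units whose private return 0.3800 is below 1).
Deviating from 9 to 0 saves 9 tokens but forfeits the deviator's share of the drop in the group account: 1.9/5 × 9 = 3.42.
So the deviation gain is 9 − 3.42 = 5.58, and the fine must be at least 5.58 tokens to wipe it out.

5.58 tokens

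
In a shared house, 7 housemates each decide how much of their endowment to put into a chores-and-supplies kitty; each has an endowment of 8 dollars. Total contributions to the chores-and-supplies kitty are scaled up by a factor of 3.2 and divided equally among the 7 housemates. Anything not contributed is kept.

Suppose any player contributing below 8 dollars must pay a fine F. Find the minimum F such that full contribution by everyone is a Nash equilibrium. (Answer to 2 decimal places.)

4.34 dollars

Given the others contribute fully, the best deviation is to contribute 0 (any partial contribution still incurs the fine and gives up units whose private return 0.4571 is below 1).
Deviating from 8 to 0 saves 8 dollars but forfeits the deviator's share of the drop in the chores-and-supplies kitty: 3.2/7 × 8 = 3.66.
So the deviation gain is 8 − 3.66 = 4.34, and the fine must be at least 4.34 dollars to wipe it out.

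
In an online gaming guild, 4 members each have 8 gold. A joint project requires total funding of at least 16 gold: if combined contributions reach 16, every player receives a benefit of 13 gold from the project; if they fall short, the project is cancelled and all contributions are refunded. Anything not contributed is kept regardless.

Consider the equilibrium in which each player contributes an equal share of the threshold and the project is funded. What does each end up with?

17 gold

Equal share of the threshold: 16/4 = 4.
At this profile no one gains by cutting their contribution: any cut drops the total below 16, the project is cancelled, contributions are refunded, and the deviator ends with 8, which is less than 8 − 4 + 13 = 17. Contributing more than 4 just wastes the excess. So contributing exactly 4 is a best response.
Each player's payoff: 8 − 4 + 13 = 17.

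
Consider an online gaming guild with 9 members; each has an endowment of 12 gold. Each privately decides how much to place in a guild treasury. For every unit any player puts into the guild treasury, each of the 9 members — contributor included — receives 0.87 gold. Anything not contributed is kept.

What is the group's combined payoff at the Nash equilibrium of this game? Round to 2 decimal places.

The private return per contributed unit is 0.87 < 1, so contributing 0 is dominant for every player. At the Nash equilibrium everyone keeps their 12, and the group total is 9 × 12 = 108.

108.00 gold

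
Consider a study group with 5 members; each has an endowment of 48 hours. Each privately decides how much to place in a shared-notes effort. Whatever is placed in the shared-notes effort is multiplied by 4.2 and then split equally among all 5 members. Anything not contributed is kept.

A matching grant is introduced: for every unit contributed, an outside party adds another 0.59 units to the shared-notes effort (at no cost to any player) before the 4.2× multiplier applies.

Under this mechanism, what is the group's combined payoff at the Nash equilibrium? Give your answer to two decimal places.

With the mechanism, a contributed unit returns 4.2 × 1.59 / 5 = 1.3356 per unit of net cost to the contributor — now above 1 — so contributing fully is weakly dominant for every player.
So the Nash equilibrium is full contribution by all 5; the group earns 4.2 × 1.59 × 240 = 1602.72.

1602.72 hours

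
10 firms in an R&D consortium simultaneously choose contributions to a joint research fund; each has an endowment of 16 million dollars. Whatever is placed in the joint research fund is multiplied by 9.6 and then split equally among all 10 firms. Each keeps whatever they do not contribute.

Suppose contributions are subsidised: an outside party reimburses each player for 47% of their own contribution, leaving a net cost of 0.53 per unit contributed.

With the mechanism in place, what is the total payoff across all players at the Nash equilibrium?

Under the mechanism each unit contributed yields (9.6/10) / 0.53 = 1.8113 back to its contributor per unit of net cost, which exceeds 1, making full contribution the dominant choice for everyone.
So the Nash equilibrium is full contribution by all 10; the group earns 10 × (16 × 0.47 + 9.6 × 16) = 1611.20.

1611.20 million dollars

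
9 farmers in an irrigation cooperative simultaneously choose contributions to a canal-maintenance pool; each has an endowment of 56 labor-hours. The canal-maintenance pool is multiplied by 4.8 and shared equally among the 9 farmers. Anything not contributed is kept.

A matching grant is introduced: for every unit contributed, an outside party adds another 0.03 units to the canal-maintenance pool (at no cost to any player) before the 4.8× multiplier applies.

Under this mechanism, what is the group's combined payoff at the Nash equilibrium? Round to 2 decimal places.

With the mechanism, a contributed unit returns 4.8 × 1.03 / 9 = 0.5493 per unit of net cost — still below 1 — so contributing 0 remains dominant for every player.
At the Nash equilibrium no one contributes; group total payoff = 9 × 56 = 504.

504.00 labor-hours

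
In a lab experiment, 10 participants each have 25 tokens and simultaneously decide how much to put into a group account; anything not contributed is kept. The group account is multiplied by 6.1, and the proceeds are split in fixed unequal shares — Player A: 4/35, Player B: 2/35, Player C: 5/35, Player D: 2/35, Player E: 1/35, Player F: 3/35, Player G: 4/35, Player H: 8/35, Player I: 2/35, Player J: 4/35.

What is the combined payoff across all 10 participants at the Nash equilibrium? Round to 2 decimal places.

377.50 tokens

Each unit j contributes comes back to j as 6.1 × (j's share), so j prefers to contribute only if that share exceeds 1/6.1 = 0.1639; otherwise keeping the unit dominates.
Player H alone (share 8/35) is above the threshold, contributing 25; the remaining 9 contribute 0. Total contributed: 25.
The group account pays out 6.1 × 25 = 152.50 in total (split across the unequal shares, but the aggregate is all that matters for the group sum).
The 9 free-riders keep 25 each, adding 225. Group total = 225 + 152.50 = 377.50.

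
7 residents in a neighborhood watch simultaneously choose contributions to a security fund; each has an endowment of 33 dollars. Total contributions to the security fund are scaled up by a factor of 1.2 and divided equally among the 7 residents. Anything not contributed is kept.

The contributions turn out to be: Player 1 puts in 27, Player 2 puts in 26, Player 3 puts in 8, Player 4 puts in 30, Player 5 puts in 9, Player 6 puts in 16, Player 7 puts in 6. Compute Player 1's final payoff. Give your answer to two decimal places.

26.91 dollars

Total contributed: 27 + 26 + 8 + 30 + 9 + 16 + 6 = 122.
Each receives 1.2 × 122 / 7 = 20.91 from the security fund.
Player 1 keeps 33 − 27 = 6, so Player 1's payoff is 6 + 20.91 = 26.91.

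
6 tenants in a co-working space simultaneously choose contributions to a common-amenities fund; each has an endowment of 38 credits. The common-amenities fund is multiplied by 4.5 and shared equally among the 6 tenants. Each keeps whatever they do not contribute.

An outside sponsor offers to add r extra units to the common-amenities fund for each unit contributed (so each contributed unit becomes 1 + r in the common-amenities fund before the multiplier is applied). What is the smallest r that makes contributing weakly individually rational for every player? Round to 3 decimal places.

With matching at rate r, one contributed unit becomes (1 + r) in the common-amenities fund and returns 4.5 × (1 + r) / 6 to the contributor.
Setting this equal to 1: 1 + r = 6/4.5 = 1.3333.
So the minimum matching rate is r = 1.3333 − 1 = 0.333.

0.333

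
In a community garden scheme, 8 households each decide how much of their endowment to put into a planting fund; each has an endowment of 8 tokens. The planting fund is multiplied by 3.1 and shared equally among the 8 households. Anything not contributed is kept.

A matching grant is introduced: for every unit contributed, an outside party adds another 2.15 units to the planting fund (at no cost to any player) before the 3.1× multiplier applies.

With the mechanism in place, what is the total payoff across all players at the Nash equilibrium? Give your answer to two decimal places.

Under the mechanism each unit contributed yields 3.1 × 3.15 / 8 = 1.2206 back to its contributor per unit of net cost, which exceeds 1, making full contribution the dominant choice for everyone.
So the Nash equilibrium is full contribution by all 8; the group earns 3.1 × 3.15 × 64 = 624.96.

624.96 tokens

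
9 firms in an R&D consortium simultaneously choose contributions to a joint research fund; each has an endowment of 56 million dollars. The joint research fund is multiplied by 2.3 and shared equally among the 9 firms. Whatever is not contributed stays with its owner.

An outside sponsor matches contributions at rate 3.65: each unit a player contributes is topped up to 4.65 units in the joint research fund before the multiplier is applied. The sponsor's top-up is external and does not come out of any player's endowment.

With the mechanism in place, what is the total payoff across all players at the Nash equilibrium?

5390.28 million dollars

Under the mechanism each unit contributed yields 2.3 × 4.65 / 9 = 1.1883 back to its contributor per unit of net cost, which exceeds 1, making full contribution the dominant choice for everyone.
At the Nash equilibrium everyone contributes 56. Group total payoff = 2.3 × 4.65 × 504 = 5390.28.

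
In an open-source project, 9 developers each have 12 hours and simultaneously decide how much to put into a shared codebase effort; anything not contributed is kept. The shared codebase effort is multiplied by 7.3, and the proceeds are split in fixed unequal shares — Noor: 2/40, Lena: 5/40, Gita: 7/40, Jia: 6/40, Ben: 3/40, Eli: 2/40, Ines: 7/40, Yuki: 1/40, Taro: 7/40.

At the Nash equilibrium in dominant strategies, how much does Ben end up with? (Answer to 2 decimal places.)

Each unit j contributes comes back to j as 7.3 × (j's share), so j prefers to contribute only if that share exceeds 1/7.3 = 0.1370; otherwise keeping the unit dominates.
Gita, Jia, Ines and Taro are above the threshold, contributing 12 each; the remaining 5 contribute 0. Total contributed: 48.
Ben keeps 12 and receives 7.3 × 48 × 3/40 = 26.28 from the shared codebase effort, for a payoff of 38.28.

38.28 hours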